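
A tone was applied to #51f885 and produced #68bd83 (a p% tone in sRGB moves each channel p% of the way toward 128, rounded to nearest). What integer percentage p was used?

49%

#51f885 is rgb(81, 248, 133); #68bd83 is rgb(104, 189, 131).
On the G channel (widest range): 189 ≈ 248 + (p/100)(128 − 248), so p ≈ 100×(189 − 248)/(128 − 248) = -5900/-120 = 49.17.
p = 49 reproduces all three channels after rounding.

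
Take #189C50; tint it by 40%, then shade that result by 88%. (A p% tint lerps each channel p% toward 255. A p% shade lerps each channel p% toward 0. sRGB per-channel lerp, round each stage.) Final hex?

#189C50 is rgb(24, 156, 80).
Per channel, c → c + 0.4(255 − c):
  R: 24 + 92.4 = 116.4 → 116
  G: 156 + 0.4×(255−156) = 156 + 39.6 = 195.6 → 196
  B: 80 + 0.4×(255−80) = 80 + 70 = 150 → 150
After the tint: rgb(116, 196, 150) = #74C496.
An 88% shade moves each channel 88% toward 0:
  R: 116 − 102.08 = 13.92 → 14
  G: 196 + 0.88×(0−196) = 196 − 172.48 = 23.52 → 24
  B: 150 − 132 = 18 → 18
rgb(14, 24, 18) = #0E1812.

#0E1812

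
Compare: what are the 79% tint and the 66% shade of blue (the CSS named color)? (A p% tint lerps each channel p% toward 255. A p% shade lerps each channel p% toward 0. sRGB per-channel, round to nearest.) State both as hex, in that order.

CSS blue is rgb(0, 0, 255).
79% tint:
  R: 0 + 0.79×(255−0) = 0 + 201.45 = 201.45 → 201
  G: 0 + 201.45 = 201.45 → 201
  B: 255 + 0.79×(255−255) = 255 + 0 = 255 → 255
  → #c9c9ff
66% shade:
  R: 0 + 0 = 0 → 0
  G: 0 + 0.66×(0−0) = 0 + 0 = 0 → 0
  B: 255 + 0.66×(0−255) = 255 − 168.3 = 86.7 → 87
  → #000057

#c9c9ff, #000057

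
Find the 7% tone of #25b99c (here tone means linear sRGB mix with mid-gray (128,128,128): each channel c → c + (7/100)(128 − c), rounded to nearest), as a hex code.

#2bb59a

#25b99c is rgb(37, 185, 156).
Lerp each channel 7% toward 128:
  R: 37 + 6.37 = 43.37 → 43
  G: 185 − 3.99 = 181.01 → 181
  B: 156 + 0.07×(128−156) = 156 − 1.96 = 154.04 → 154
rgb(43, 181, 154) = #2bb59a.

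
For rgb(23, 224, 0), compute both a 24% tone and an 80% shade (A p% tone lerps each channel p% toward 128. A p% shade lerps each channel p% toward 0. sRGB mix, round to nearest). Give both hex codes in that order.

#30c91f, #052d00

24% tone:
  R: 23 + 25.2 = 48.2 → 48
  G: 224 + 0.24×(128−224) = 224 − 23.04 = 200.96 → 201
  B: 0 + 30.72 = 30.72 → 31
  → #30c91f
80% shade:
  R: 23 + 0.8×(0−23) = 23 − 18.4 = 4.6 → 5
  G: 224 + 0.8×(0−224) = 224 − 179.2 = 44.8 → 45
  B: 0 + 0.8×(0−0) = 0 + 0 = 0 → 0
  → #052d00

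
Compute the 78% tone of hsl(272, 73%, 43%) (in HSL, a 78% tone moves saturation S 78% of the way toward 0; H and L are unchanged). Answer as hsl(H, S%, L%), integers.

hsl(272, 16%, 43%)

S moves 78% from 73 toward 0: 73 − 56.94 = 16.06 → 16.
H and L are unchanged.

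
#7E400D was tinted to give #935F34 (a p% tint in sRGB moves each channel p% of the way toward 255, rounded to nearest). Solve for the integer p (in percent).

#7E400D is rgb(126, 64, 13); #935F34 is rgb(147, 95, 52).
On the B channel (widest range): 52 ≈ 13 + (p/100)(255 − 13), so p ≈ 100×(52 − 13)/(255 − 13) = 3900/242 = 16.12.
p = 16 reproduces all three channels after rounding.

16%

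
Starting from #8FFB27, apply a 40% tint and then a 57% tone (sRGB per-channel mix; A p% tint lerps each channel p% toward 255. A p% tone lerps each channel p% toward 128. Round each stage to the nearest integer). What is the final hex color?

#9AB67F

#8FFB27 is rgb(143, 251, 39).
Per channel, c → c + 0.4(255 − c):
  R: 143 + 0.4×(255−143) = 143 + 44.8 = 187.8 → 188
  G: 251 + 1.6 = 252.6 → 253
  B: 39 + 86.4 = 125.4 → 125
After the tint: rgb(188, 253, 125) = #BCFD7D.
Per channel, c → c + 0.57(128 − c):
  R: 188 + 0.57×(128−188) = 188 − 34.2 = 153.8 → 154
  G: 253 + 0.57×(128−253) = 253 − 71.25 = 181.75 → 182
  B: 125 + 0.57×(128−125) = 125 + 1.71 = 126.71 → 127
rgb(154, 182, 127) = #9AB67F.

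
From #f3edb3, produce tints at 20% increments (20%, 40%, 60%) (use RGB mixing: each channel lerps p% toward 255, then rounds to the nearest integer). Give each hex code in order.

#f3edb3 is rgb(243, 237, 179).
20%: (243 + 2.4 = 245.4→245, 237 + 3.6 = 240.6→241, 179 + 15.2 = 194.2→194) → #f5f1c2
40%: (243 + 4.8 = 247.8→248, 237 + 7.2 = 244.2→244, 179 + 30.4 = 209.4→209) → #f8f4d1
60%: (243 + 7.2 = 250.2→250, 237 + 10.8 = 247.8→248, 179 + 45.6 = 224.6→225) → #faf8e1

#f5f1c2, #f8f4d1, #faf8e1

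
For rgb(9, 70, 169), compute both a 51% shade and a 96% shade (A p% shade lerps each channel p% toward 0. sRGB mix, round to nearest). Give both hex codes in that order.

#042253, #000307

51% shade:
  R: 9 + 0.51×(0−9) = 9 − 4.59 = 4.41 → 4
  G: 70 + 0.51×(0−70) = 70 − 35.7 = 34.3 → 34
  B: 169 + 0.51×(0−169) = 169 − 86.19 = 82.81 → 83
  → #042253
96% shade:
  R: 9 + 0.96×(0−9) = 9 − 8.64 = 0.36 → 0
  G: 70 + 0.96×(0−70) = 70 − 67.2 = 2.8 → 3
  B: 169 + 0.96×(0−169) = 169 − 162.24 = 6.76 → 7
  → #000307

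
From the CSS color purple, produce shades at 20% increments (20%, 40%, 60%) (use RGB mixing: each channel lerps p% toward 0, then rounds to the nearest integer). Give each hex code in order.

#660066, #4d004d, #330033

CSS purple is rgb(128, 0, 128).
20%: (128 − 25.6 = 102.4→102, 0→0, 128 − 25.6 = 102.4→102) → #660066
40%: (128 − 51.2 = 76.8→77, 0→0, 128 − 51.2 = 76.8→77) → #4d004d
60%: (128 − 76.8 = 51.2→51, 0→0, 128 − 76.8 = 51.2→51) → #330033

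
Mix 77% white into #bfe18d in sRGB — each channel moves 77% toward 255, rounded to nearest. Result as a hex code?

#f0f8e5

#bfe18d is rgb(191, 225, 141).
Per channel, c → c + 0.77(255 − c):
  R: 191 + 49.28 = 240.28 → 240
  G: 225 + 0.77×(255−225) = 225 + 23.1 = 248.1 → 248
  B: 141 + 0.77×(255−141) = 141 + 87.78 = 228.78 → 229
rgb(240, 248, 229) = #f0f8e5.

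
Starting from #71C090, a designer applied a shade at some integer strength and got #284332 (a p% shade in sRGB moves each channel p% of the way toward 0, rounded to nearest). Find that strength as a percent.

#71C090 is rgb(113, 192, 144); #284332 is rgb(40, 67, 50).
On the G channel (widest range): 67 ≈ 192 + (p/100)(0 − 192), so p ≈ 100×(67 − 192)/(0 − 192) = -12500/-192 = 65.10.
p = 65 reproduces all three channels after rounding.

65%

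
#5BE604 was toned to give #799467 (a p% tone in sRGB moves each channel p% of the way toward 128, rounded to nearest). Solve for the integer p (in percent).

#5BE604 is rgb(91, 230, 4); #799467 is rgb(121, 148, 103).
On the B channel (widest range): 103 ≈ 4 + (p/100)(128 − 4), so p ≈ 100×(103 − 4)/(128 − 4) = 9900/124 = 79.84.
p = 80 reproduces all three channels after rounding.

80%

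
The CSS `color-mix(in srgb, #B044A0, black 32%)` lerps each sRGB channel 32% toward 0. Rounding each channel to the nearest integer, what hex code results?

#782E6D

#B044A0 is rgb(176, 68, 160).
Per channel, c → c + 0.32(0 − c):
  R: 176 − 56.32 = 119.68 → 120
  G: 68 − 21.76 = 46.24 → 46
  B: 160 − 51.2 = 108.8 → 109
rgb(120, 46, 109) = #782E6D.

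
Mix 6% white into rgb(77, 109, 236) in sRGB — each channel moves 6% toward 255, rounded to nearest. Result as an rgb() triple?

Lerp each channel 6% toward 255:
  R: 77 + 10.68 = 87.68 → 88
  G: 109 + 8.76 = 117.76 → 118
  B: 236 + 0.06×(255−236) = 236 + 1.14 = 237.14 → 237

rgb(88, 118, 237)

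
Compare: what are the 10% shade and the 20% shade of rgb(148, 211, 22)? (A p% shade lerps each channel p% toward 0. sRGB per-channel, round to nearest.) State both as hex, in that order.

10% shade:
  R: 148 + 0.1×(0−148) = 148 − 14.8 = 133.2 → 133
  G: 211 − 21.1 = 189.9 → 190
  B: 22 + 0.1×(0−22) = 22 − 2.2 = 19.8 → 20
  → #85BE14
20% shade:
  R: 148 + 0.2×(0−148) = 148 − 29.6 = 118.4 → 118
  G: 211 − 42.2 = 168.8 → 169
  B: 22 − 4.4 = 17.6 → 18
  → #76A912

#85BE14, #76A912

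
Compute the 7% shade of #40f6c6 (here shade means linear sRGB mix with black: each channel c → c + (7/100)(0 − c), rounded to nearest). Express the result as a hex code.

#3ce5b8

#40f6c6 is rgb(64, 246, 198).
A 7% shade moves each channel 7% toward 0:
  R: 64 + 0.07×(0−64) = 64 − 4.48 = 59.52 → 60
  G: 246 + 0.07×(0−246) = 246 − 17.22 = 228.78 → 229
  B: 198 − 13.86 = 184.14 → 184
rgb(60, 229, 184) = #3ce5b8.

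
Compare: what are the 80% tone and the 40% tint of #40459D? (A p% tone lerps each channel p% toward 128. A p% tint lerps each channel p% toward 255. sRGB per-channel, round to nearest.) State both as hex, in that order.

#737486, #8C8FC4

#40459D is rgb(64, 69, 157).
80% tone:
  R: 64 + 51.2 = 115.2 → 115
  G: 69 + 0.8×(128−69) = 69 + 47.2 = 116.2 → 116
  B: 157 − 23.2 = 133.8 → 134
  → #737486
40% tint:
  R: 64 + 0.4×(255−64) = 64 + 76.4 = 140.4 → 140
  G: 69 + 0.4×(255−69) = 69 + 74.4 = 143.4 → 143
  B: 157 + 39.2 = 196.2 → 196
  → #8C8FC4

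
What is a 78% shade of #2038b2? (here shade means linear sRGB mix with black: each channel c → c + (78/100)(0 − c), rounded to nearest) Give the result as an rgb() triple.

#2038b2 is rgb(32, 56, 178).
Lerp each channel 78% toward 0:
  R: 32 + 0.78×(0−32) = 32 − 24.96 = 7.04 → 7
  G: 56 + 0.78×(0−56) = 56 − 43.68 = 12.32 → 12
  B: 178 + 0.78×(0−178) = 178 − 138.84 = 39.16 → 39

rgb(7, 12, 39)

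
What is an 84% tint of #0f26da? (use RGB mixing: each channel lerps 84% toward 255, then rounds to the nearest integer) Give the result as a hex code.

#0f26da is rgb(15, 38, 218).
Per channel, c → c + 0.84(255 − c):
  R: 15 + 201.6 = 216.6 → 217
  G: 38 + 0.84×(255−38) = 38 + 182.28 = 220.28 → 220
  B: 218 + 31.08 = 249.08 → 249
rgb(217, 220, 249) = #d9dcf9.

#d9dcf9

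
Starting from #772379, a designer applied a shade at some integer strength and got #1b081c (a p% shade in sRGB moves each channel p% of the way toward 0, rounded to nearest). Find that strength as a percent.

#772379 is rgb(119, 35, 121); #1b081c is rgb(27, 8, 28).
On the B channel (widest range): 28 ≈ 121 + (p/100)(0 − 121), so p ≈ 100×(28 − 121)/(0 − 121) = -9300/-121 = 76.86.
p = 77 reproduces all three channels after rounding.

77%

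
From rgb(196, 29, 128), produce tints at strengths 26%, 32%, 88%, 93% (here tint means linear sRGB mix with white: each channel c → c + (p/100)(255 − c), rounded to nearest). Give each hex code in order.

26%: (196 + 15.34 = 211.34→211, 29 + 58.76 = 87.76→88, 128 + 33.02 = 161.02→161) → #D358A1
32%: (196 + 18.88 = 214.88→215, 29 + 72.32 = 101.32→101, 128 + 40.64 = 168.64→169) → #D765A9
88%: (196 + 51.92 = 247.92→248, 29 + 198.88 = 227.88→228, 128 + 111.76 = 239.76→240) → #F8E4F0
93%: (196 + 54.87 = 250.87→251, 29 + 210.18 = 239.18→239, 128 + 118.11 = 246.11→246) → #FBEFF6

#D358A1, #D765A9, #F8E4F0, #FBEFF6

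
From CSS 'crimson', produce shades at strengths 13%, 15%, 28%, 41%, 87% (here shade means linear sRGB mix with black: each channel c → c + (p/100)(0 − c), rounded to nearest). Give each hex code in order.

#bf1134, #bb1133, #9e0e2b, #820c23, #1d0308

CSS crimson is rgb(220, 20, 60).
13%: (220 − 28.6 = 191.4→191, 20 − 2.6 = 17.4→17, 60 − 7.8 = 52.2→52) → #bf1134
15%: (220 − 33 = 187→187, 20 − 3 = 17→17, 60 − 9 = 51→51) → #bb1133
28%: (220 − 61.6 = 158.4→158, 20 − 5.6 = 14.4→14, 60 − 16.8 = 43.2→43) → #9e0e2b
41%: (220 − 90.2 = 129.8→130, 20 − 8.2 = 11.8→12, 60 − 24.6 = 35.4→35) → #820c23
87%: (220 − 191.4 = 28.6→29, 20 − 17.4 = 2.6→3, 60 − 52.2 = 7.8→8) → #1d0308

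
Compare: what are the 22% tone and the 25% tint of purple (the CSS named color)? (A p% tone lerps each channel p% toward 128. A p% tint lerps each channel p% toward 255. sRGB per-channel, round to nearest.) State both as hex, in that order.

CSS purple is rgb(128, 0, 128).
22% tone:
  R: 128 + 0.22×(128−128) = 128 + 0 = 128 → 128
  G: 0 + 0.22×(128−0) = 0 + 28.16 = 28.16 → 28
  B: 128 + 0 = 128 → 128
  → #801C80
25% tint:
  R: 128 + 31.75 = 159.75 → 160
  G: 0 + 63.75 = 63.75 → 64
  B: 128 + 0.25×(255−128) = 128 + 31.75 = 159.75 → 160
  → #A040A0

#801C80, #A040A0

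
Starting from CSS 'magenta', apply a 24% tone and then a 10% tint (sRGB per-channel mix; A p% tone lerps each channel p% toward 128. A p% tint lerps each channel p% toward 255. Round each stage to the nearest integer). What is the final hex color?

CSS magenta is rgb(255, 0, 255).
Lerp each channel 24% toward 128:
  R: 255 + 0.24×(128−255) = 255 − 30.48 = 224.52 → 225
  G: 0 + 0.24×(128−0) = 0 + 30.72 = 30.72 → 31
  B: 255 + 0.24×(128−255) = 255 − 30.48 = 224.52 → 225
After the tone: rgb(225, 31, 225) = #E11FE1.
Per channel, c → c + 0.1(255 − c):
  R: 225 + 0.1×(255−225) = 225 + 3 = 228 → 228
  G: 31 + 22.4 = 53.4 → 53
  B: 225 + 0.1×(255−225) = 225 + 3 = 228 → 228
rgb(228, 53, 228) = #E435E4.

#E435E4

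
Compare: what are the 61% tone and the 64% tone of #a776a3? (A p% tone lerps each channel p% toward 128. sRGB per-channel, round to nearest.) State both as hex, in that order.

#a776a3 is rgb(167, 118, 163).
61% tone:
  R: 167 − 23.79 = 143.21 → 143
  G: 118 + 0.61×(128−118) = 118 + 6.1 = 124.1 → 124
  B: 163 + 0.61×(128−163) = 163 − 21.35 = 141.65 → 142
  → #8f7c8e
64% tone:
  R: 167 − 24.96 = 142.04 → 142
  G: 118 + 6.4 = 124.4 → 124
  B: 163 + 0.64×(128−163) = 163 − 22.4 = 140.6 → 141
  → #8e7c8d

#8f7c8e, #8e7c8d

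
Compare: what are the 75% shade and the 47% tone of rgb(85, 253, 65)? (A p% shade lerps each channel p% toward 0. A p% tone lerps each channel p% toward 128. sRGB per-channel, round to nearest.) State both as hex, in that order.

75% shade:
  R: 85 + 0.75×(0−85) = 85 − 63.75 = 21.25 → 21
  G: 253 + 0.75×(0−253) = 253 − 189.75 = 63.25 → 63
  B: 65 + 0.75×(0−65) = 65 − 48.75 = 16.25 → 16
  → #153f10
47% tone:
  R: 85 + 20.21 = 105.21 → 105
  G: 253 + 0.47×(128−253) = 253 − 58.75 = 194.25 → 194
  B: 65 + 0.47×(128−65) = 65 + 29.61 = 94.61 → 95
  → #69c25f

#153f10, #69c25f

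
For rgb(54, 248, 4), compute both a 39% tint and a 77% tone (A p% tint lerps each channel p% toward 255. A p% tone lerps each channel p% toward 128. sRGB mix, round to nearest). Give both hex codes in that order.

39% tint:
  R: 54 + 0.39×(255−54) = 54 + 78.39 = 132.39 → 132
  G: 248 + 0.39×(255−248) = 248 + 2.73 = 250.73 → 251
  B: 4 + 97.89 = 101.89 → 102
  → #84fb66
77% tone:
  R: 54 + 56.98 = 110.98 → 111
  G: 248 + 0.77×(128−248) = 248 − 92.4 = 155.6 → 156
  B: 4 + 95.48 = 99.48 → 99
  → #6f9c63

#84fb66, #6f9c63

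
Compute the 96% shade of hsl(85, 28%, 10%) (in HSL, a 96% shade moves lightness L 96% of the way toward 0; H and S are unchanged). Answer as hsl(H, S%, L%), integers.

hsl(85, 28%, 0%)

L moves 96% from 10 toward 0: 10 − 9.6 = 0.4 → 0.
H and S are unchanged.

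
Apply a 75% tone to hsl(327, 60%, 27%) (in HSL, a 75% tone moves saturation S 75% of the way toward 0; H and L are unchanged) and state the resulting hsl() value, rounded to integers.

S moves 75% from 60 toward 0: 60 − 45 = 15 → 15.
H and L are unchanged.

hsl(327, 15%, 27%)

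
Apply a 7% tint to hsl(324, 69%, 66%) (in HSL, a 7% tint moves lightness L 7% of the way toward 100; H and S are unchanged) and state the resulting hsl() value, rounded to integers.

L moves 7% from 66 toward 100: 66 + 2.38 = 68.38 → 68.
H and S are unchanged.

hsl(324, 69%, 68%)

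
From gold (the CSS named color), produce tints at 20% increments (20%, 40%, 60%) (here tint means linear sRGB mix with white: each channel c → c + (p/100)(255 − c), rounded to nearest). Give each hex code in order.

#FFDF33, #FFE766, #FFEF99

CSS gold is rgb(255, 215, 0).
20%: (255→255, 215 + 8 = 223→223, 0 + 51 = 51→51) → #FFDF33
40%: (255→255, 215 + 16 = 231→231, 0 + 102 = 102→102) → #FFE766
60%: (255→255, 215 + 24 = 239→239, 0 + 153 = 153→153) → #FFEF99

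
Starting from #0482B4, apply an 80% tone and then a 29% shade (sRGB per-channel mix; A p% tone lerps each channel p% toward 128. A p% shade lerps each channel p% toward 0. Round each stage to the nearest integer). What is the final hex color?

#0482B4 is rgb(4, 130, 180).
Lerp each channel 80% toward 128:
  R: 4 + 99.2 = 103.2 → 103
  G: 130 + 0.8×(128−130) = 130 − 1.6 = 128.4 → 128
  B: 180 + 0.8×(128−180) = 180 − 41.6 = 138.4 → 138
After the tone: rgb(103, 128, 138) = #67808A.
Lerp each channel 29% toward 0:
  R: 103 − 29.87 = 73.13 → 73
  G: 128 + 0.29×(0−128) = 128 − 37.12 = 90.88 → 91
  B: 138 + 0.29×(0−138) = 138 − 40.02 = 97.98 → 98
rgb(73, 91, 98) = #495B62.

#495B62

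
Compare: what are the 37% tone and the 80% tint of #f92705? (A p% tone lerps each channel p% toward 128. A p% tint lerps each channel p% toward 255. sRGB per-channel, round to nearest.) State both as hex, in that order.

#cc4833, #fed4cd

#f92705 is rgb(249, 39, 5).
37% tone:
  R: 249 + 0.37×(128−249) = 249 − 44.77 = 204.23 → 204
  G: 39 + 0.37×(128−39) = 39 + 32.93 = 71.93 → 72
  B: 5 + 45.51 = 50.51 → 51
  → #cc4833
80% tint:
  R: 249 + 0.8×(255−249) = 249 + 4.8 = 253.8 → 254
  G: 39 + 172.8 = 211.8 → 212
  B: 5 + 0.8×(255−5) = 5 + 200 = 205 → 205
  → #fed4cd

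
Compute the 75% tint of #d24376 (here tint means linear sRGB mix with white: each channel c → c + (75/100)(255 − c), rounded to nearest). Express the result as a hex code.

#f4d0dd

#d24376 is rgb(210, 67, 118).
Per channel, c → c + 0.75(255 − c):
  R: 210 + 0.75×(255−210) = 210 + 33.75 = 243.75 → 244
  G: 67 + 141 = 208 → 208
  B: 118 + 102.75 = 220.75 → 221
rgb(244, 208, 221) = #f4d0dd.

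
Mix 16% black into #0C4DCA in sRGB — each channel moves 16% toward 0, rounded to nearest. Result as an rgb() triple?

rgb(10, 65, 170)

#0C4DCA is rgb(12, 77, 202).
A 16% shade moves each channel 16% toward 0:
  R: 12 + 0.16×(0−12) = 12 − 1.92 = 10.08 → 10
  G: 77 + 0.16×(0−77) = 77 − 12.32 = 64.68 → 65
  B: 202 − 32.32 = 169.68 → 170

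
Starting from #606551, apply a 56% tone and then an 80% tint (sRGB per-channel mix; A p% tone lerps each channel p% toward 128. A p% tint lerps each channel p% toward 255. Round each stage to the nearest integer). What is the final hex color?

#e3e3e1

#606551 is rgb(96, 101, 81).
A 56% tone moves each channel 56% toward 128:
  R: 96 + 0.56×(128−96) = 96 + 17.92 = 113.92 → 114
  G: 101 + 15.12 = 116.12 → 116
  B: 81 + 26.32 = 107.32 → 107
After the tone: rgb(114, 116, 107) = #72746b.
Per channel, c → c + 0.8(255 − c):
  R: 114 + 0.8×(255−114) = 114 + 112.8 = 226.8 → 227
  G: 116 + 111.2 = 227.2 → 227
  B: 107 + 0.8×(255−107) = 107 + 118.4 = 225.4 → 225
rgb(227, 227, 225) = #e3e3e1.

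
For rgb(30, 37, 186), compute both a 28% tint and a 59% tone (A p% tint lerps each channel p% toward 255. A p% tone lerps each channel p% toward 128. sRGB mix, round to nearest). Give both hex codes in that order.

28% tint:
  R: 30 + 63 = 93 → 93
  G: 37 + 61.04 = 98.04 → 98
  B: 186 + 0.28×(255−186) = 186 + 19.32 = 205.32 → 205
  → #5D62CD
59% tone:
  R: 30 + 57.82 = 87.82 → 88
  G: 37 + 0.59×(128−37) = 37 + 53.69 = 90.69 → 91
  B: 186 + 0.59×(128−186) = 186 − 34.22 = 151.78 → 152
  → #585B98

#5D62CD, #585B98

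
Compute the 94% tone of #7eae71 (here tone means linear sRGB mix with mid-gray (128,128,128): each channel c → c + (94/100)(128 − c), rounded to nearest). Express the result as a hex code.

#80837f

#7eae71 is rgb(126, 174, 113).
A 94% tone moves each channel 94% toward 128:
  R: 126 + 0.94×(128−126) = 126 + 1.88 = 127.88 → 128
  G: 174 + 0.94×(128−174) = 174 − 43.24 = 130.76 → 131
  B: 113 + 14.1 = 127.1 → 127
rgb(128, 131, 127) = #80837f.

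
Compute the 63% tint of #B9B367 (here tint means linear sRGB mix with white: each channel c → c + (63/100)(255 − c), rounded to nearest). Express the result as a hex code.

#E5E3C7

#B9B367 is rgb(185, 179, 103).
Per channel, c → c + 0.63(255 − c):
  R: 185 + 0.63×(255−185) = 185 + 44.1 = 229.1 → 229
  G: 179 + 0.63×(255−179) = 179 + 47.88 = 226.88 → 227
  B: 103 + 0.63×(255−103) = 103 + 95.76 = 198.76 → 199
rgb(229, 227, 199) = #E5E3C7.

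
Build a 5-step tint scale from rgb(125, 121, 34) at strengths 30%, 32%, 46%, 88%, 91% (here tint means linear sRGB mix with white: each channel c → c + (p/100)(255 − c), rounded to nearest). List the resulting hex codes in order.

#a4a164, #a7a469, #b9b788, #efefe4, #f3f3eb

30%: (125 + 39 = 164→164, 121 + 40.2 = 161.2→161, 34 + 66.3 = 100.3→100) → #a4a164
32%: (125 + 41.6 = 166.6→167, 121 + 42.88 = 163.88→164, 34 + 70.72 = 104.72→105) → #a7a469
46%: (125 + 59.8 = 184.8→185, 121 + 61.64 = 182.64→183, 34 + 101.66 = 135.66→136) → #b9b788
88%: (125 + 114.4 = 239.4→239, 121 + 117.92 = 238.92→239, 34 + 194.48 = 228.48→228) → #efefe4
91%: (125 + 118.3 = 243.3→243, 121 + 121.94 = 242.94→243, 34 + 201.11 = 235.11→235) → #f3f3eb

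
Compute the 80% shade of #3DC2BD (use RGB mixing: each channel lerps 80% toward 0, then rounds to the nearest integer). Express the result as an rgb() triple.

rgb(12, 39, 38)

#3DC2BD is rgb(61, 194, 189).
An 80% shade moves each channel 80% toward 0:
  R: 61 + 0.8×(0−61) = 61 − 48.8 = 12.2 → 12
  G: 194 + 0.8×(0−194) = 194 − 155.2 = 38.8 → 39
  B: 189 + 0.8×(0−189) = 189 − 151.2 = 37.8 → 38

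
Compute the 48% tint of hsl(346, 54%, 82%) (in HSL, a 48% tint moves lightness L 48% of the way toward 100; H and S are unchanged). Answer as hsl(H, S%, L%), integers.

L moves 48% from 82 toward 100: 82 + 8.64 = 90.64 → 91.
H and S are unchanged.

hsl(346, 54%, 91%)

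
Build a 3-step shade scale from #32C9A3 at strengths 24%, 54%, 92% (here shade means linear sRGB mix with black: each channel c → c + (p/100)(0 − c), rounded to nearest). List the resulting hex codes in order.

#26997C, #175C4B, #04100D

#32C9A3 is rgb(50, 201, 163).
24%: (50 − 12 = 38→38, 201 − 48.24 = 152.76→153, 163 − 39.12 = 123.88→124) → #26997C
54%: (50 − 27 = 23→23, 201 − 108.54 = 92.46→92, 163 − 88.02 = 74.98→75) → #175C4B
92%: (50 − 46 = 4→4, 201 − 184.92 = 16.08→16, 163 − 149.96 = 13.04→13) → #04100D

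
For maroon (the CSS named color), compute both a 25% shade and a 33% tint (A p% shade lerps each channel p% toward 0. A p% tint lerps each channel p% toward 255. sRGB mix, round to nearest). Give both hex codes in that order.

#600000, #AA5454

CSS maroon is rgb(128, 0, 0).
25% shade:
  R: 128 + 0.25×(0−128) = 128 − 32 = 96 → 96
  G: 0 + 0 = 0 → 0
  B: 0 + 0.25×(0−0) = 0 + 0 = 0 → 0
  → #600000
33% tint:
  R: 128 + 0.33×(255−128) = 128 + 41.91 = 169.91 → 170
  G: 0 + 0.33×(255−0) = 0 + 84.15 = 84.15 → 84
  B: 0 + 84.15 = 84.15 → 84
  → #AA5454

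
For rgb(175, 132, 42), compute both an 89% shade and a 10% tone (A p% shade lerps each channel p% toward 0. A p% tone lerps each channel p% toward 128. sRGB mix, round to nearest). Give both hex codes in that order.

#130f05, #aa8433

89% shade:
  R: 175 + 0.89×(0−175) = 175 − 155.75 = 19.25 → 19
  G: 132 − 117.48 = 14.52 → 15
  B: 42 − 37.38 = 4.62 → 5
  → #130f05
10% tone:
  R: 175 + 0.1×(128−175) = 175 − 4.7 = 170.3 → 170
  G: 132 + 0.1×(128−132) = 132 − 0.4 = 131.6 → 132
  B: 42 + 0.1×(128−42) = 42 + 8.6 = 50.6 → 51
  → #aa8433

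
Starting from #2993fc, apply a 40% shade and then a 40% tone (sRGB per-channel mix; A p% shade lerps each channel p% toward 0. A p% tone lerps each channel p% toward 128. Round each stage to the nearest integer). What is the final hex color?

#42688e

#2993fc is rgb(41, 147, 252).
Lerp each channel 40% toward 0:
  R: 41 − 16.4 = 24.6 → 25
  G: 147 + 0.4×(0−147) = 147 − 58.8 = 88.2 → 88
  B: 252 + 0.4×(0−252) = 252 − 100.8 = 151.2 → 151
After the shade: rgb(25, 88, 151) = #195897.
Per channel, c → c + 0.4(128 − c):
  R: 25 + 0.4×(128−25) = 25 + 41.2 = 66.2 → 66
  G: 88 + 0.4×(128−88) = 88 + 16 = 104 → 104
  B: 151 − 9.2 = 141.8 → 142
rgb(66, 104, 142) = #42688e.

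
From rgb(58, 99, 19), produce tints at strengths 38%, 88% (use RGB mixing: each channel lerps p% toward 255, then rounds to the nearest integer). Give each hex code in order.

38%: (58 + 74.86 = 132.86→133, 99 + 59.28 = 158.28→158, 19 + 89.68 = 108.68→109) → #859E6D
88%: (58 + 173.36 = 231.36→231, 99 + 137.28 = 236.28→236, 19 + 207.68 = 226.68→227) → #E7ECE3

#859E6D, #E7ECE3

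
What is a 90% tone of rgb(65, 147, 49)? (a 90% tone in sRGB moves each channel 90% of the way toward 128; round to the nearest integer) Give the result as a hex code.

#7A8278

Per channel, c → c + 0.9(128 − c):
  R: 65 + 0.9×(128−65) = 65 + 56.7 = 121.7 → 122
  G: 147 − 17.1 = 129.9 → 130
  B: 49 + 0.9×(128−49) = 49 + 71.1 = 120.1 → 120
rgb(122, 130, 120) = #7A8278.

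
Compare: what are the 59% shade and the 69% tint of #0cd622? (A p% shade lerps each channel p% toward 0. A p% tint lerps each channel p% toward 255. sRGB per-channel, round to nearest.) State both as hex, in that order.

#05580e, #b4f2ba

#0cd622 is rgb(12, 214, 34).
59% shade:
  R: 12 + 0.59×(0−12) = 12 − 7.08 = 4.92 → 5
  G: 214 + 0.59×(0−214) = 214 − 126.26 = 87.74 → 88
  B: 34 − 20.06 = 13.94 → 14
  → #05580e
69% tint:
  R: 12 + 0.69×(255−12) = 12 + 167.67 = 179.67 → 180
  G: 214 + 0.69×(255−214) = 214 + 28.29 = 242.29 → 242
  B: 34 + 152.49 = 186.49 → 186
  → #b4f2ba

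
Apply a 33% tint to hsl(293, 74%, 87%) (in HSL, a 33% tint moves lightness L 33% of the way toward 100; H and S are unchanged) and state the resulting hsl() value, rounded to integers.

L moves 33% from 87 toward 100: 87 + 4.29 = 91.29 → 91.
H and S are unchanged.

hsl(293, 74%, 91%)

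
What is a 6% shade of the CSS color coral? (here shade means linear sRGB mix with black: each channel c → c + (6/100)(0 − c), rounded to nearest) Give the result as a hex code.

CSS coral is rgb(255, 127, 80).
Lerp each channel 6% toward 0:
  R: 255 + 0.06×(0−255) = 255 − 15.3 = 239.7 → 240
  G: 127 − 7.62 = 119.38 → 119
  B: 80 + 0.06×(0−80) = 80 − 4.8 = 75.2 → 75
rgb(240, 119, 75) = #F0774B.

#F0774B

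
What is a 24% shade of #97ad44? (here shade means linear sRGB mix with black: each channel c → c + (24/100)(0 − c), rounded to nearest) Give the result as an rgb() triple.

rgb(115, 131, 52)

#97ad44 is rgb(151, 173, 68).
Per channel, c → c + 0.24(0 − c):
  R: 151 + 0.24×(0−151) = 151 − 36.24 = 114.76 → 115
  G: 173 + 0.24×(0−173) = 173 − 41.52 = 131.48 → 131
  B: 68 − 16.32 = 51.68 → 52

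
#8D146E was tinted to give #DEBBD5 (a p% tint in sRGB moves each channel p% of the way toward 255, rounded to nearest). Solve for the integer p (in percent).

#8D146E is rgb(141, 20, 110); #DEBBD5 is rgb(222, 187, 213).
On the G channel (widest range): 187 ≈ 20 + (p/100)(255 − 20), so p ≈ 100×(187 − 20)/(255 − 20) = 16700/235 = 71.06.
p = 71 reproduces all three channels after rounding.

71%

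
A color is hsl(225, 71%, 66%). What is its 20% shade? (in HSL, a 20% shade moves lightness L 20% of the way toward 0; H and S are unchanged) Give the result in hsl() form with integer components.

L moves 20% from 66 toward 0: 66 − 13.2 = 52.8 → 53.
H and S are unchanged.

hsl(225, 71%, 53%)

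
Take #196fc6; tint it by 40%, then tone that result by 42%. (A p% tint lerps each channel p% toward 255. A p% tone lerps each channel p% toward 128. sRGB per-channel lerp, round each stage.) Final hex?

#196fc6 is rgb(25, 111, 198).
A 40% tint moves each channel 40% toward 255:
  R: 25 + 92 = 117 → 117
  G: 111 + 0.4×(255−111) = 111 + 57.6 = 168.6 → 169
  B: 198 + 0.4×(255−198) = 198 + 22.8 = 220.8 → 221
After the tint: rgb(117, 169, 221) = #75a9dd.
A 42% tone moves each channel 42% toward 128:
  R: 117 + 4.62 = 121.62 → 122
  G: 169 + 0.42×(128−169) = 169 − 17.22 = 151.78 → 152
  B: 221 − 39.06 = 181.94 → 182
rgb(122, 152, 182) = #7a98b6.

#7a98b6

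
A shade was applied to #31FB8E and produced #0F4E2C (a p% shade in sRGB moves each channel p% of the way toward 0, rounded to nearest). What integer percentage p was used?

#31FB8E is rgb(49, 251, 142); #0F4E2C is rgb(15, 78, 44).
On the G channel (widest range): 78 ≈ 251 + (p/100)(0 − 251), so p ≈ 100×(78 − 251)/(0 − 251) = -17300/-251 = 68.92.
p = 69 reproduces all three channels after rounding.

69%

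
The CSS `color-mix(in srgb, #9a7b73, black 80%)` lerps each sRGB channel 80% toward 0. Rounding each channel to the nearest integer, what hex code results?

#1f1917

#9a7b73 is rgb(154, 123, 115).
Lerp each channel 80% toward 0:
  R: 154 − 123.2 = 30.8 → 31
  G: 123 + 0.8×(0−123) = 123 − 98.4 = 24.6 → 25
  B: 115 − 92 = 23 → 23
rgb(31, 25, 23) = #1f1917.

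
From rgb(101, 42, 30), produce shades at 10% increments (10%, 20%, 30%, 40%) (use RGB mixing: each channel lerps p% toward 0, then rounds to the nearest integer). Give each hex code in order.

#5B261B, #512218, #471D15, #3D1912

10%: (101 − 10.1 = 90.9→91, 42 − 4.2 = 37.8→38, 30 − 3 = 27→27) → #5B261B
20%: (101 − 20.2 = 80.8→81, 42 − 8.4 = 33.6→34, 30 − 6 = 24→24) → #512218
30%: (101 − 30.3 = 70.7→71, 42 − 12.6 = 29.4→29, 30 − 9 = 21→21) → #471D15
40%: (101 − 40.4 = 60.6→61, 42 − 16.8 = 25.2→25, 30 − 12 = 18→18) → #3D1912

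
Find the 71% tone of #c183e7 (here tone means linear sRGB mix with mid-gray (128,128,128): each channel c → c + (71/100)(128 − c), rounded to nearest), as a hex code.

#c183e7 is rgb(193, 131, 231).
A 71% tone moves each channel 71% toward 128:
  R: 193 − 46.15 = 146.85 → 147
  G: 131 − 2.13 = 128.87 → 129
  B: 231 + 0.71×(128−231) = 231 − 73.13 = 157.87 → 158
rgb(147, 129, 158) = #93819e.

#93819e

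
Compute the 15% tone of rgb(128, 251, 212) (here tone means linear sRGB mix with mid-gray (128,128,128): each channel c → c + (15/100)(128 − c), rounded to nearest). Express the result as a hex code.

#80e9c7

Lerp each channel 15% toward 128:
  R: 128 + 0 = 128 → 128
  G: 251 + 0.15×(128−251) = 251 − 18.45 = 232.55 → 233
  B: 212 − 12.6 = 199.4 → 199
rgb(128, 233, 199) = #80e9c7.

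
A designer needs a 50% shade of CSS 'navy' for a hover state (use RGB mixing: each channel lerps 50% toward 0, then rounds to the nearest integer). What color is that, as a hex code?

CSS navy is rgb(0, 0, 128).
A 50% shade moves each channel 50% toward 0:
  R: 0 + 0 = 0 → 0
  G: 0 + 0.5×(0−0) = 0 + 0 = 0 → 0
  B: 128 − 64 = 64 → 64
rgb(0, 0, 64) = #000040.

#000040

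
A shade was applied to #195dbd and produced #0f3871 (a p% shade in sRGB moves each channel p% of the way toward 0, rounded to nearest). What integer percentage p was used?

#195dbd is rgb(25, 93, 189); #0f3871 is rgb(15, 56, 113).
On the B channel (widest range): 113 ≈ 189 + (p/100)(0 − 189), so p ≈ 100×(113 − 189)/(0 − 189) = -7600/-189 = 40.21.
p = 40 reproduces all three channels after rounding.

40%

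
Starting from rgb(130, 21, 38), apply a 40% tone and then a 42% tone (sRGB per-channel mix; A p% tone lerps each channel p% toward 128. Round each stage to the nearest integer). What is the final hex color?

Per channel, c → c + 0.4(128 − c):
  R: 130 + 0.4×(128−130) = 130 − 0.8 = 129.2 → 129
  G: 21 + 42.8 = 63.8 → 64
  B: 38 + 36 = 74 → 74
After the tone: rgb(129, 64, 74) = #81404a.
Per channel, c → c + 0.42(128 − c):
  R: 129 + 0.42×(128−129) = 129 − 0.42 = 128.58 → 129
  G: 64 + 0.42×(128−64) = 64 + 26.88 = 90.88 → 91
  B: 74 + 0.42×(128−74) = 74 + 22.68 = 96.68 → 97
rgb(129, 91, 97) = #815b61.

#815b61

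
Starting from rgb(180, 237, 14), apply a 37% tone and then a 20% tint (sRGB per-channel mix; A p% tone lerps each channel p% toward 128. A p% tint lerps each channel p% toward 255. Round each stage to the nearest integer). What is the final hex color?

Lerp each channel 37% toward 128:
  R: 180 + 0.37×(128−180) = 180 − 19.24 = 160.76 → 161
  G: 237 + 0.37×(128−237) = 237 − 40.33 = 196.67 → 197
  B: 14 + 0.37×(128−14) = 14 + 42.18 = 56.18 → 56
After the tone: rgb(161, 197, 56) = #A1C538.
A 20% tint moves each channel 20% toward 255:
  R: 161 + 0.2×(255−161) = 161 + 18.8 = 179.8 → 180
  G: 197 + 11.6 = 208.6 → 209
  B: 56 + 0.2×(255−56) = 56 + 39.8 = 95.8 → 96
rgb(180, 209, 96) = #B4D160.

#B4D160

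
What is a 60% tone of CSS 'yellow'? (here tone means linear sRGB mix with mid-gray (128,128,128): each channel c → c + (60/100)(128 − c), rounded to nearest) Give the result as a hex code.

CSS yellow is rgb(255, 255, 0).
Lerp each channel 60% toward 128:
  R: 255 + 0.6×(128−255) = 255 − 76.2 = 178.8 → 179
  G: 255 − 76.2 = 178.8 → 179
  B: 0 + 76.8 = 76.8 → 77
rgb(179, 179, 77) = #B3B34D.

#B3B34D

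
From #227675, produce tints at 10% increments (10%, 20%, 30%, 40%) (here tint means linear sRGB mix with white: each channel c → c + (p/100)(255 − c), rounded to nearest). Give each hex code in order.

#227675 is rgb(34, 118, 117).
10%: (34 + 22.1 = 56.1→56, 118 + 13.7 = 131.7→132, 117 + 13.8 = 130.8→131) → #388483
20%: (34 + 44.2 = 78.2→78, 118 + 27.4 = 145.4→145, 117 + 27.6 = 144.6→145) → #4E9191
30%: (34 + 66.3 = 100.3→100, 118 + 41.1 = 159.1→159, 117 + 41.4 = 158.4→158) → #649F9E
40%: (34 + 88.4 = 122.4→122, 118 + 54.8 = 172.8→173, 117 + 55.2 = 172.2→172) → #7AADAC

#388483, #4E9191, #649F9E, #7AADAC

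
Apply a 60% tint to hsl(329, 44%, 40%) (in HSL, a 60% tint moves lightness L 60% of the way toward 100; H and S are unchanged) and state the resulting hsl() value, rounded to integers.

hsl(329, 44%, 76%)

L moves 60% from 40 toward 100: 40 + 36 = 76 → 76.
H and S are unchanged.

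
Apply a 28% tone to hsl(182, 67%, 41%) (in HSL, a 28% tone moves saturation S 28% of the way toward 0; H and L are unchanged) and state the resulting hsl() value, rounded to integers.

hsl(182, 48%, 41%)

S moves 28% from 67 toward 0: 67 − 18.76 = 48.24 → 48.
H and L are unchanged.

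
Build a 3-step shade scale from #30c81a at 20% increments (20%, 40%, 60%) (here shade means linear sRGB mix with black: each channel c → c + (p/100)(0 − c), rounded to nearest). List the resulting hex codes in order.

#26a015, #1d7810, #13500a

#30c81a is rgb(48, 200, 26).
20%: (48 − 9.6 = 38.4→38, 200 − 40 = 160→160, 26 − 5.2 = 20.8→21) → #26a015
40%: (48 − 19.2 = 28.8→29, 200 − 80 = 120→120, 26 − 10.4 = 15.6→16) → #1d7810
60%: (48 − 28.8 = 19.2→19, 200 − 120 = 80→80, 26 − 15.6 = 10.4→10) → #13500a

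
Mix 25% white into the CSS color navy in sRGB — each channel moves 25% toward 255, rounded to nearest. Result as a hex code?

CSS navy is rgb(0, 0, 128).
Lerp each channel 25% toward 255:
  R: 0 + 0.25×(255−0) = 0 + 63.75 = 63.75 → 64
  G: 0 + 63.75 = 63.75 → 64
  B: 128 + 0.25×(255−128) = 128 + 31.75 = 159.75 → 160
rgb(64, 64, 160) = #4040a0.

#4040a0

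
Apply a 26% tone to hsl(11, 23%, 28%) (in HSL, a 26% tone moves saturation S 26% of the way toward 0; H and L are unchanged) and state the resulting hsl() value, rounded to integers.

hsl(11, 17%, 28%)

S moves 26% from 23 toward 0: 23 − 5.98 = 17.02 → 17.
H and L are unchanged.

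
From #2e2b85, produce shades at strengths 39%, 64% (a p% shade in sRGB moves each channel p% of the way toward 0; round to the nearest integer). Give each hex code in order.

#2e2b85 is rgb(46, 43, 133).
39%: (46 − 17.94 = 28.06→28, 43 − 16.77 = 26.23→26, 133 − 51.87 = 81.13→81) → #1c1a51
64%: (46 − 29.44 = 16.56→17, 43 − 27.52 = 15.48→15, 133 − 85.12 = 47.88→48) → #110f30

#1c1a51, #110f30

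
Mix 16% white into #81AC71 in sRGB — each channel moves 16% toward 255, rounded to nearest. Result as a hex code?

#95B988

#81AC71 is rgb(129, 172, 113).
Per channel, c → c + 0.16(255 − c):
  R: 129 + 0.16×(255−129) = 129 + 20.16 = 149.16 → 149
  G: 172 + 13.28 = 185.28 → 185
  B: 113 + 0.16×(255−113) = 113 + 22.72 = 135.72 → 136
rgb(149, 185, 136) = #95B988.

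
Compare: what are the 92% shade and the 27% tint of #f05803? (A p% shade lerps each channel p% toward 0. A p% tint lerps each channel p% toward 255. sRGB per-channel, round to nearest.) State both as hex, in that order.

#130700, #f48547

#f05803 is rgb(240, 88, 3).
92% shade:
  R: 240 + 0.92×(0−240) = 240 − 220.8 = 19.2 → 19
  G: 88 − 80.96 = 7.04 → 7
  B: 3 − 2.76 = 0.24 → 0
  → #130700
27% tint:
  R: 240 + 0.27×(255−240) = 240 + 4.05 = 244.05 → 244
  G: 88 + 45.09 = 133.09 → 133
  B: 3 + 0.27×(255−3) = 3 + 68.04 = 71.04 → 71
  → #f48547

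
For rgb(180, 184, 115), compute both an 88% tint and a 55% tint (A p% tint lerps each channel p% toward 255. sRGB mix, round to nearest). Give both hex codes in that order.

#F6F6EE, #DDDFC0

88% tint:
  R: 180 + 0.88×(255−180) = 180 + 66 = 246 → 246
  G: 184 + 0.88×(255−184) = 184 + 62.48 = 246.48 → 246
  B: 115 + 123.2 = 238.2 → 238
  → #F6F6EE
55% tint:
  R: 180 + 41.25 = 221.25 → 221
  G: 184 + 0.55×(255−184) = 184 + 39.05 = 223.05 → 223
  B: 115 + 77 = 192 → 192
  → #DDDFC0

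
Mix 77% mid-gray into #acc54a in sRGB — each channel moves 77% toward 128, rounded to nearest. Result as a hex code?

#acc54a is rgb(172, 197, 74).
Per channel, c → c + 0.77(128 − c):
  R: 172 + 0.77×(128−172) = 172 − 33.88 = 138.12 → 138
  G: 197 − 53.13 = 143.87 → 144
  B: 74 + 0.77×(128−74) = 74 + 41.58 = 115.58 → 116
rgb(138, 144, 116) = #8a9074.

#8a9074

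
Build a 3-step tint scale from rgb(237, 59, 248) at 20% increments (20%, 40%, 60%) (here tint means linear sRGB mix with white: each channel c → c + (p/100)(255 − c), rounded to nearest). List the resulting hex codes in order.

#F162F9, #F489FB, #F8B1FC

20%: (237 + 3.6 = 240.6→241, 59 + 39.2 = 98.2→98, 248 + 1.4 = 249.4→249) → #F162F9
40%: (237 + 7.2 = 244.2→244, 59 + 78.4 = 137.4→137, 248 + 2.8 = 250.8→251) → #F489FB
60%: (237 + 10.8 = 247.8→248, 59 + 117.6 = 176.6→177, 248 + 4.2 = 252.2→252) → #F8B1FC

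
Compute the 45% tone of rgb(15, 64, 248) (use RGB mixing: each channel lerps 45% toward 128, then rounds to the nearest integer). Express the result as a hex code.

#425dc2

Per channel, c → c + 0.45(128 − c):
  R: 15 + 0.45×(128−15) = 15 + 50.85 = 65.85 → 66
  G: 64 + 0.45×(128−64) = 64 + 28.8 = 92.8 → 93
  B: 248 − 54 = 194 → 194
rgb(66, 93, 194) = #425dc2.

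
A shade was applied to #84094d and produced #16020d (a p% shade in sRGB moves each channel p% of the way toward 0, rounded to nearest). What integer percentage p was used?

#84094d is rgb(132, 9, 77); #16020d is rgb(22, 2, 13).
On the R channel (widest range): 22 ≈ 132 + (p/100)(0 − 132), so p ≈ 100×(22 − 132)/(0 − 132) = -11000/-132 = 83.33.
p = 83 reproduces all three channels after rounding.

83%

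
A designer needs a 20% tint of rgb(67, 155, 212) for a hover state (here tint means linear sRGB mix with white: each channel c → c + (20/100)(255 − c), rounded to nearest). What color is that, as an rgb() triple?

Lerp each channel 20% toward 255:
  R: 67 + 0.2×(255−67) = 67 + 37.6 = 104.6 → 105
  G: 155 + 0.2×(255−155) = 155 + 20 = 175 → 175
  B: 212 + 0.2×(255−212) = 212 + 8.6 = 220.6 → 221

rgb(105, 175, 221)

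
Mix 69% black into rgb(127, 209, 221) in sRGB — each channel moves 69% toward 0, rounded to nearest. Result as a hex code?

A 69% shade moves each channel 69% toward 0:
  R: 127 + 0.69×(0−127) = 127 − 87.63 = 39.37 → 39
  G: 209 − 144.21 = 64.79 → 65
  B: 221 − 152.49 = 68.51 → 69
rgb(39, 65, 69) = #274145.

#274145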